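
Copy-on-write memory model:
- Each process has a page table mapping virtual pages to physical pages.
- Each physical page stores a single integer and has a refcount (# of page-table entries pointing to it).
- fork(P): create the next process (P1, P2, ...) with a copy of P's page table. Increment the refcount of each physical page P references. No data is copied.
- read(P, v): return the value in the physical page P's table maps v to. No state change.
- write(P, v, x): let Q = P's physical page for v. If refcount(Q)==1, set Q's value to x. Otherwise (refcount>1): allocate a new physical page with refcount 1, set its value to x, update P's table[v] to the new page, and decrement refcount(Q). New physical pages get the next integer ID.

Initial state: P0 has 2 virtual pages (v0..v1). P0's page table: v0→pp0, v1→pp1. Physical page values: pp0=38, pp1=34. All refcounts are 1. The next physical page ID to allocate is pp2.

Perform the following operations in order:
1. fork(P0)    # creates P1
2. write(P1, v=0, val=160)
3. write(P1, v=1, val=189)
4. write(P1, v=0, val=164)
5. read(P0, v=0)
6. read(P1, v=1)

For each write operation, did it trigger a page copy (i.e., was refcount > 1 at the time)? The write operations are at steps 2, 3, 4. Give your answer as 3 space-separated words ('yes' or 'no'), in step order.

Op 1: fork(P0) -> P1. 2 ppages; refcounts: pp0:2 pp1:2
Op 2: write(P1, v0, 160). refcount(pp0)=2>1 -> COPY to pp2. 3 ppages; refcounts: pp0:1 pp1:2 pp2:1
Op 3: write(P1, v1, 189). refcount(pp1)=2>1 -> COPY to pp3. 4 ppages; refcounts: pp0:1 pp1:1 pp2:1 pp3:1
Op 4: write(P1, v0, 164). refcount(pp2)=1 -> write in place. 4 ppages; refcounts: pp0:1 pp1:1 pp2:1 pp3:1
Op 5: read(P0, v0) -> 38. No state change.
Op 6: read(P1, v1) -> 189. No state change.

yes yes no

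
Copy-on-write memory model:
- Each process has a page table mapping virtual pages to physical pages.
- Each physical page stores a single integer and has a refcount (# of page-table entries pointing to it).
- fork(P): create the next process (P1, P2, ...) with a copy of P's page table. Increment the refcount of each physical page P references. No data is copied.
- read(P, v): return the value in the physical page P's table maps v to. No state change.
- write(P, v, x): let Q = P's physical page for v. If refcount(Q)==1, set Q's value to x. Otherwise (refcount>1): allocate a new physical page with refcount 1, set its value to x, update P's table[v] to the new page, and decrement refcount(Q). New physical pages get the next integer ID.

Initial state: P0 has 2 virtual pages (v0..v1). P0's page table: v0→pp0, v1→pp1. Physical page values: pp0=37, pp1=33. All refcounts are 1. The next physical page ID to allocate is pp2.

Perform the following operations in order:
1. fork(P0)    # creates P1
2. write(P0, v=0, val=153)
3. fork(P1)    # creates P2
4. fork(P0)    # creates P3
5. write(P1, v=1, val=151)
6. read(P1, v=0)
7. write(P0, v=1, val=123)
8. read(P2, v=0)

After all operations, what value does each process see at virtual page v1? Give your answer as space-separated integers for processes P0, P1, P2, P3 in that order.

Answer: 123 151 33 33

Derivation:
Op 1: fork(P0) -> P1. 2 ppages; refcounts: pp0:2 pp1:2
Op 2: write(P0, v0, 153). refcount(pp0)=2>1 -> COPY to pp2. 3 ppages; refcounts: pp0:1 pp1:2 pp2:1
Op 3: fork(P1) -> P2. 3 ppages; refcounts: pp0:2 pp1:3 pp2:1
Op 4: fork(P0) -> P3. 3 ppages; refcounts: pp0:2 pp1:4 pp2:2
Op 5: write(P1, v1, 151). refcount(pp1)=4>1 -> COPY to pp3. 4 ppages; refcounts: pp0:2 pp1:3 pp2:2 pp3:1
Op 6: read(P1, v0) -> 37. No state change.
Op 7: write(P0, v1, 123). refcount(pp1)=3>1 -> COPY to pp4. 5 ppages; refcounts: pp0:2 pp1:2 pp2:2 pp3:1 pp4:1
Op 8: read(P2, v0) -> 37. No state change.
P0: v1 -> pp4 = 123
P1: v1 -> pp3 = 151
P2: v1 -> pp1 = 33
P3: v1 -> pp1 = 33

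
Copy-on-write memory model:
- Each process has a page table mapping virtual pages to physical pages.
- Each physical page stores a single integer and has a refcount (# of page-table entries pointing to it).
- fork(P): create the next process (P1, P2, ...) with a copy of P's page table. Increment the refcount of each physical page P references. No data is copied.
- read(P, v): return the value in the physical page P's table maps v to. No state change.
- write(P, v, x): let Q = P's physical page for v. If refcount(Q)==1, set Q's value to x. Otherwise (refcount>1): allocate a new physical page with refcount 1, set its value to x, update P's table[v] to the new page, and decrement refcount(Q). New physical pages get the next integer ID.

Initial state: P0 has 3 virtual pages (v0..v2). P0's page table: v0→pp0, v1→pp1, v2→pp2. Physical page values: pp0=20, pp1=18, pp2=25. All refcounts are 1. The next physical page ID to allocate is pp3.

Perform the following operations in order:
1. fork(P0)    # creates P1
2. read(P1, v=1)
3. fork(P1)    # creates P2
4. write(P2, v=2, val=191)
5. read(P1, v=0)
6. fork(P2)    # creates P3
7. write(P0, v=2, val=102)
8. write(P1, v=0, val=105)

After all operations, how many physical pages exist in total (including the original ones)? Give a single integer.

Answer: 6

Derivation:
Op 1: fork(P0) -> P1. 3 ppages; refcounts: pp0:2 pp1:2 pp2:2
Op 2: read(P1, v1) -> 18. No state change.
Op 3: fork(P1) -> P2. 3 ppages; refcounts: pp0:3 pp1:3 pp2:3
Op 4: write(P2, v2, 191). refcount(pp2)=3>1 -> COPY to pp3. 4 ppages; refcounts: pp0:3 pp1:3 pp2:2 pp3:1
Op 5: read(P1, v0) -> 20. No state change.
Op 6: fork(P2) -> P3. 4 ppages; refcounts: pp0:4 pp1:4 pp2:2 pp3:2
Op 7: write(P0, v2, 102). refcount(pp2)=2>1 -> COPY to pp4. 5 ppages; refcounts: pp0:4 pp1:4 pp2:1 pp3:2 pp4:1
Op 8: write(P1, v0, 105). refcount(pp0)=4>1 -> COPY to pp5. 6 ppages; refcounts: pp0:3 pp1:4 pp2:1 pp3:2 pp4:1 pp5:1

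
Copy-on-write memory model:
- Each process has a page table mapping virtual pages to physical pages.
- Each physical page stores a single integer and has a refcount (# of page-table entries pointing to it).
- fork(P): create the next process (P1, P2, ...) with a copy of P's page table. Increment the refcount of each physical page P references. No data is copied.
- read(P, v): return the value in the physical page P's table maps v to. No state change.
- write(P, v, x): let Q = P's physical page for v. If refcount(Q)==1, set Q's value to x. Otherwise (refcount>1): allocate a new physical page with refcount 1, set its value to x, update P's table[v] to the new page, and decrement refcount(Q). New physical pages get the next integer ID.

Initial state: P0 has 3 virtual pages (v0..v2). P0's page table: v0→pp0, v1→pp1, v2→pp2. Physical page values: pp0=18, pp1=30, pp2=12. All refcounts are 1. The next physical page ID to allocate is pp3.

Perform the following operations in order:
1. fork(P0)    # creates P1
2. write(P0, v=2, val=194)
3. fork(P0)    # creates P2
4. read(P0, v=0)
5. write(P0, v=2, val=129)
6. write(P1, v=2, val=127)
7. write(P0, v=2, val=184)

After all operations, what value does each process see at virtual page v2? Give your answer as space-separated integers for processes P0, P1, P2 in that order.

Op 1: fork(P0) -> P1. 3 ppages; refcounts: pp0:2 pp1:2 pp2:2
Op 2: write(P0, v2, 194). refcount(pp2)=2>1 -> COPY to pp3. 4 ppages; refcounts: pp0:2 pp1:2 pp2:1 pp3:1
Op 3: fork(P0) -> P2. 4 ppages; refcounts: pp0:3 pp1:3 pp2:1 pp3:2
Op 4: read(P0, v0) -> 18. No state change.
Op 5: write(P0, v2, 129). refcount(pp3)=2>1 -> COPY to pp4. 5 ppages; refcounts: pp0:3 pp1:3 pp2:1 pp3:1 pp4:1
Op 6: write(P1, v2, 127). refcount(pp2)=1 -> write in place. 5 ppages; refcounts: pp0:3 pp1:3 pp2:1 pp3:1 pp4:1
Op 7: write(P0, v2, 184). refcount(pp4)=1 -> write in place. 5 ppages; refcounts: pp0:3 pp1:3 pp2:1 pp3:1 pp4:1
P0: v2 -> pp4 = 184
P1: v2 -> pp2 = 127
P2: v2 -> pp3 = 194

Answer: 184 127 194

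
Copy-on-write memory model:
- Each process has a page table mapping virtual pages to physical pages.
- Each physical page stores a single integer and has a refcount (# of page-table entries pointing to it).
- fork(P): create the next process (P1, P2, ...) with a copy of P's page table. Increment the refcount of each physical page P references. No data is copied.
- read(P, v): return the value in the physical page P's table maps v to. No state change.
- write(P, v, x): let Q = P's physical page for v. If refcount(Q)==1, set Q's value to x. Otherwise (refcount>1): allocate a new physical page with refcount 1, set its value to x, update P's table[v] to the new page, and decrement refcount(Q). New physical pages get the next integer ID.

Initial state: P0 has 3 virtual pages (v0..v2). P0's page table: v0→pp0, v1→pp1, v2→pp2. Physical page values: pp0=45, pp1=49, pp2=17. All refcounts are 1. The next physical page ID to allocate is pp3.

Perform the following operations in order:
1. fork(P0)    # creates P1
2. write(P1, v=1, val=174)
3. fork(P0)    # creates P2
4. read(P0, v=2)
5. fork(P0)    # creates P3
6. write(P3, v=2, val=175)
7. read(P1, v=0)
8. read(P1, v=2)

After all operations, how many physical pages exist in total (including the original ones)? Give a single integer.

Answer: 5

Derivation:
Op 1: fork(P0) -> P1. 3 ppages; refcounts: pp0:2 pp1:2 pp2:2
Op 2: write(P1, v1, 174). refcount(pp1)=2>1 -> COPY to pp3. 4 ppages; refcounts: pp0:2 pp1:1 pp2:2 pp3:1
Op 3: fork(P0) -> P2. 4 ppages; refcounts: pp0:3 pp1:2 pp2:3 pp3:1
Op 4: read(P0, v2) -> 17. No state change.
Op 5: fork(P0) -> P3. 4 ppages; refcounts: pp0:4 pp1:3 pp2:4 pp3:1
Op 6: write(P3, v2, 175). refcount(pp2)=4>1 -> COPY to pp4. 5 ppages; refcounts: pp0:4 pp1:3 pp2:3 pp3:1 pp4:1
Op 7: read(P1, v0) -> 45. No state change.
Op 8: read(P1, v2) -> 17. No state change.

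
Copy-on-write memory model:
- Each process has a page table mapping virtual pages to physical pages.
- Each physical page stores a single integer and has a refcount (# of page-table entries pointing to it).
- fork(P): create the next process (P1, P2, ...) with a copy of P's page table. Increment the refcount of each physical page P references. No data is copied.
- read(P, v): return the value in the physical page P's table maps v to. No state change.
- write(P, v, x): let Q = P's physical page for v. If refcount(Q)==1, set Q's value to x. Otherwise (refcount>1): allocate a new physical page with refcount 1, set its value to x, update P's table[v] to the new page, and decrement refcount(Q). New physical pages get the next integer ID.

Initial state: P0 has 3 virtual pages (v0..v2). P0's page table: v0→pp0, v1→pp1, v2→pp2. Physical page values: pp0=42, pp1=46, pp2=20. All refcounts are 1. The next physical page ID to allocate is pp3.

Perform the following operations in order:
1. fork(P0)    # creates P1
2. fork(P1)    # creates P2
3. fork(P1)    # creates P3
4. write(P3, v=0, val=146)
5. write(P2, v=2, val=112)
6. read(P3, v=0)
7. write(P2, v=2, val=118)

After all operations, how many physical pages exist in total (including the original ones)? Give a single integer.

Op 1: fork(P0) -> P1. 3 ppages; refcounts: pp0:2 pp1:2 pp2:2
Op 2: fork(P1) -> P2. 3 ppages; refcounts: pp0:3 pp1:3 pp2:3
Op 3: fork(P1) -> P3. 3 ppages; refcounts: pp0:4 pp1:4 pp2:4
Op 4: write(P3, v0, 146). refcount(pp0)=4>1 -> COPY to pp3. 4 ppages; refcounts: pp0:3 pp1:4 pp2:4 pp3:1
Op 5: write(P2, v2, 112). refcount(pp2)=4>1 -> COPY to pp4. 5 ppages; refcounts: pp0:3 pp1:4 pp2:3 pp3:1 pp4:1
Op 6: read(P3, v0) -> 146. No state change.
Op 7: write(P2, v2, 118). refcount(pp4)=1 -> write in place. 5 ppages; refcounts: pp0:3 pp1:4 pp2:3 pp3:1 pp4:1

Answer: 5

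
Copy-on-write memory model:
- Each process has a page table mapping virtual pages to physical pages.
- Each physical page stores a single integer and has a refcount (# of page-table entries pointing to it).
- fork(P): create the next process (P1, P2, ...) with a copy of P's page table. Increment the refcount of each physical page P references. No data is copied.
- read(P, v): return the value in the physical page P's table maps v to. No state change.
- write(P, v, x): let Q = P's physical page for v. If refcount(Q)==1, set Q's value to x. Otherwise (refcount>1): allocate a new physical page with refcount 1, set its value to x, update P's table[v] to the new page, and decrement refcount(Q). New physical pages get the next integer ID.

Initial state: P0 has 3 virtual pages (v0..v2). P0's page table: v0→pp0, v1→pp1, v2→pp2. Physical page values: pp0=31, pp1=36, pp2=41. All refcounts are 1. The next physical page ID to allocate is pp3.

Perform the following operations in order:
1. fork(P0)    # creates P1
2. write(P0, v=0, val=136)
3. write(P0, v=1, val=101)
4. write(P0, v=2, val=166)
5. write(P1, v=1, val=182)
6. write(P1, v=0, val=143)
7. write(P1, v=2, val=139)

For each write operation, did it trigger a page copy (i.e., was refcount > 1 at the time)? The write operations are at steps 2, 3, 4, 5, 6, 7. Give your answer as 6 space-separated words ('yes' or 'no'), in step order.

Op 1: fork(P0) -> P1. 3 ppages; refcounts: pp0:2 pp1:2 pp2:2
Op 2: write(P0, v0, 136). refcount(pp0)=2>1 -> COPY to pp3. 4 ppages; refcounts: pp0:1 pp1:2 pp2:2 pp3:1
Op 3: write(P0, v1, 101). refcount(pp1)=2>1 -> COPY to pp4. 5 ppages; refcounts: pp0:1 pp1:1 pp2:2 pp3:1 pp4:1
Op 4: write(P0, v2, 166). refcount(pp2)=2>1 -> COPY to pp5. 6 ppages; refcounts: pp0:1 pp1:1 pp2:1 pp3:1 pp4:1 pp5:1
Op 5: write(P1, v1, 182). refcount(pp1)=1 -> write in place. 6 ppages; refcounts: pp0:1 pp1:1 pp2:1 pp3:1 pp4:1 pp5:1
Op 6: write(P1, v0, 143). refcount(pp0)=1 -> write in place. 6 ppages; refcounts: pp0:1 pp1:1 pp2:1 pp3:1 pp4:1 pp5:1
Op 7: write(P1, v2, 139). refcount(pp2)=1 -> write in place. 6 ppages; refcounts: pp0:1 pp1:1 pp2:1 pp3:1 pp4:1 pp5:1

yes yes yes no no no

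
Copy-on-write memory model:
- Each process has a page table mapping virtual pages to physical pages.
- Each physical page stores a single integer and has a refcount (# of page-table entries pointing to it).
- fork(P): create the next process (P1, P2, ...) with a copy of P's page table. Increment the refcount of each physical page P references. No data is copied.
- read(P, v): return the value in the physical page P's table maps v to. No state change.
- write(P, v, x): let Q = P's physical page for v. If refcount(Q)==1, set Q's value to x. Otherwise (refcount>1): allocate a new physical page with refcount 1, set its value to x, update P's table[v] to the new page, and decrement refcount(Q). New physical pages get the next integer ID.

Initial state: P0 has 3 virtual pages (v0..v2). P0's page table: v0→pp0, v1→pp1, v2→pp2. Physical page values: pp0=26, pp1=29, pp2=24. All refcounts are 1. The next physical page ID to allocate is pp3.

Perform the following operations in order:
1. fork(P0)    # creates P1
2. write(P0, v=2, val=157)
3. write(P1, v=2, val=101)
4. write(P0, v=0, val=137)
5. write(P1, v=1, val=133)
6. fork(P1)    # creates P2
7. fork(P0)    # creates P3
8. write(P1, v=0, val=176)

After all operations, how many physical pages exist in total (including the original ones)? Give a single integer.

Answer: 7

Derivation:
Op 1: fork(P0) -> P1. 3 ppages; refcounts: pp0:2 pp1:2 pp2:2
Op 2: write(P0, v2, 157). refcount(pp2)=2>1 -> COPY to pp3. 4 ppages; refcounts: pp0:2 pp1:2 pp2:1 pp3:1
Op 3: write(P1, v2, 101). refcount(pp2)=1 -> write in place. 4 ppages; refcounts: pp0:2 pp1:2 pp2:1 pp3:1
Op 4: write(P0, v0, 137). refcount(pp0)=2>1 -> COPY to pp4. 5 ppages; refcounts: pp0:1 pp1:2 pp2:1 pp3:1 pp4:1
Op 5: write(P1, v1, 133). refcount(pp1)=2>1 -> COPY to pp5. 6 ppages; refcounts: pp0:1 pp1:1 pp2:1 pp3:1 pp4:1 pp5:1
Op 6: fork(P1) -> P2. 6 ppages; refcounts: pp0:2 pp1:1 pp2:2 pp3:1 pp4:1 pp5:2
Op 7: fork(P0) -> P3. 6 ppages; refcounts: pp0:2 pp1:2 pp2:2 pp3:2 pp4:2 pp5:2
Op 8: write(P1, v0, 176). refcount(pp0)=2>1 -> COPY to pp6. 7 ppages; refcounts: pp0:1 pp1:2 pp2:2 pp3:2 pp4:2 pp5:2 pp6:1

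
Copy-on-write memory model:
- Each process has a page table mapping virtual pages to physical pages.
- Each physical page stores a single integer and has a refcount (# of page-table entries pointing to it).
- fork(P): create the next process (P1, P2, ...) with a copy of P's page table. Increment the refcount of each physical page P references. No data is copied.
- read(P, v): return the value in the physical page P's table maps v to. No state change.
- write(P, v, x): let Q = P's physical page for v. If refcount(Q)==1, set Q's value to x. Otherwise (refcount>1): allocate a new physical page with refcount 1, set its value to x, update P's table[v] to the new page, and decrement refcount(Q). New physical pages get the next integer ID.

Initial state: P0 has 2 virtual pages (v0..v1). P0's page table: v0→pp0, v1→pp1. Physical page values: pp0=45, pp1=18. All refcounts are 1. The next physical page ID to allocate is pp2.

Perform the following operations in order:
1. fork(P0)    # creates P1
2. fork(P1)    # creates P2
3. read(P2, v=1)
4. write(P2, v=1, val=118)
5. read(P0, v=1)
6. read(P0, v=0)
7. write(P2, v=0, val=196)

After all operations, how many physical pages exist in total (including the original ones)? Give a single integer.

Answer: 4

Derivation:
Op 1: fork(P0) -> P1. 2 ppages; refcounts: pp0:2 pp1:2
Op 2: fork(P1) -> P2. 2 ppages; refcounts: pp0:3 pp1:3
Op 3: read(P2, v1) -> 18. No state change.
Op 4: write(P2, v1, 118). refcount(pp1)=3>1 -> COPY to pp2. 3 ppages; refcounts: pp0:3 pp1:2 pp2:1
Op 5: read(P0, v1) -> 18. No state change.
Op 6: read(P0, v0) -> 45. No state change.
Op 7: write(P2, v0, 196). refcount(pp0)=3>1 -> COPY to pp3. 4 ppages; refcounts: pp0:2 pp1:2 pp2:1 pp3:1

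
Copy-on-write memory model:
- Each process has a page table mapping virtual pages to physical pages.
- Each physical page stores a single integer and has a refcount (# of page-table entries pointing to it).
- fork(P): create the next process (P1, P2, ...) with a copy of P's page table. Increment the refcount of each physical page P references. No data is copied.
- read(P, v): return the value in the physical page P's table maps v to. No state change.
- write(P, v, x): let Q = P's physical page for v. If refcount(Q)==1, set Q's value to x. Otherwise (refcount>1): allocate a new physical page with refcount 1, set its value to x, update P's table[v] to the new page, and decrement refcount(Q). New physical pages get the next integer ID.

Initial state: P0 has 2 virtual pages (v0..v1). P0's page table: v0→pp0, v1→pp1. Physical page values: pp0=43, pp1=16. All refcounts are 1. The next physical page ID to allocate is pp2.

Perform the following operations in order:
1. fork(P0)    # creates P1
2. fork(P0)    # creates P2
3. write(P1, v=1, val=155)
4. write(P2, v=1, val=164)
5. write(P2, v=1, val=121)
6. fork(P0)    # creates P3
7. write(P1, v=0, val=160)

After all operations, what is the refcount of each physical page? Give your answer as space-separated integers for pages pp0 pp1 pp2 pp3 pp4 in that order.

Answer: 3 2 1 1 1

Derivation:
Op 1: fork(P0) -> P1. 2 ppages; refcounts: pp0:2 pp1:2
Op 2: fork(P0) -> P2. 2 ppages; refcounts: pp0:3 pp1:3
Op 3: write(P1, v1, 155). refcount(pp1)=3>1 -> COPY to pp2. 3 ppages; refcounts: pp0:3 pp1:2 pp2:1
Op 4: write(P2, v1, 164). refcount(pp1)=2>1 -> COPY to pp3. 4 ppages; refcounts: pp0:3 pp1:1 pp2:1 pp3:1
Op 5: write(P2, v1, 121). refcount(pp3)=1 -> write in place. 4 ppages; refcounts: pp0:3 pp1:1 pp2:1 pp3:1
Op 6: fork(P0) -> P3. 4 ppages; refcounts: pp0:4 pp1:2 pp2:1 pp3:1
Op 7: write(P1, v0, 160). refcount(pp0)=4>1 -> COPY to pp4. 5 ppages; refcounts: pp0:3 pp1:2 pp2:1 pp3:1 pp4:1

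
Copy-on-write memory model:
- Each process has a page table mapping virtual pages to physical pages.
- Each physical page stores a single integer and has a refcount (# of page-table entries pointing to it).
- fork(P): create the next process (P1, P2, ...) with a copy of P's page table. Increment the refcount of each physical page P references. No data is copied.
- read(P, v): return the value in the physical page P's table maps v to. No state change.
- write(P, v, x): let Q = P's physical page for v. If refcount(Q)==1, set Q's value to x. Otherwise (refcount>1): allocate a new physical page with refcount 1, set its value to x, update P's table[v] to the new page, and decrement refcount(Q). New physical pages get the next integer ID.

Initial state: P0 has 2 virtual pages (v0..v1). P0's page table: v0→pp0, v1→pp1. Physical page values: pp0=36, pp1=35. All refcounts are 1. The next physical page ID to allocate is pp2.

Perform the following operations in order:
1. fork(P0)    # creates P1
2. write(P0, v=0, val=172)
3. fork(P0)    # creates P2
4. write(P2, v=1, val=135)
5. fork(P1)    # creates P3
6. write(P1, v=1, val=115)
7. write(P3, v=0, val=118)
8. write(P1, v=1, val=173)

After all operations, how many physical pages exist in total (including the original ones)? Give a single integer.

Answer: 6

Derivation:
Op 1: fork(P0) -> P1. 2 ppages; refcounts: pp0:2 pp1:2
Op 2: write(P0, v0, 172). refcount(pp0)=2>1 -> COPY to pp2. 3 ppages; refcounts: pp0:1 pp1:2 pp2:1
Op 3: fork(P0) -> P2. 3 ppages; refcounts: pp0:1 pp1:3 pp2:2
Op 4: write(P2, v1, 135). refcount(pp1)=3>1 -> COPY to pp3. 4 ppages; refcounts: pp0:1 pp1:2 pp2:2 pp3:1
Op 5: fork(P1) -> P3. 4 ppages; refcounts: pp0:2 pp1:3 pp2:2 pp3:1
Op 6: write(P1, v1, 115). refcount(pp1)=3>1 -> COPY to pp4. 5 ppages; refcounts: pp0:2 pp1:2 pp2:2 pp3:1 pp4:1
Op 7: write(P3, v0, 118). refcount(pp0)=2>1 -> COPY to pp5. 6 ppages; refcounts: pp0:1 pp1:2 pp2:2 pp3:1 pp4:1 pp5:1
Op 8: write(P1, v1, 173). refcount(pp4)=1 -> write in place. 6 ppages; refcounts: pp0:1 pp1:2 pp2:2 pp3:1 pp4:1 pp5:1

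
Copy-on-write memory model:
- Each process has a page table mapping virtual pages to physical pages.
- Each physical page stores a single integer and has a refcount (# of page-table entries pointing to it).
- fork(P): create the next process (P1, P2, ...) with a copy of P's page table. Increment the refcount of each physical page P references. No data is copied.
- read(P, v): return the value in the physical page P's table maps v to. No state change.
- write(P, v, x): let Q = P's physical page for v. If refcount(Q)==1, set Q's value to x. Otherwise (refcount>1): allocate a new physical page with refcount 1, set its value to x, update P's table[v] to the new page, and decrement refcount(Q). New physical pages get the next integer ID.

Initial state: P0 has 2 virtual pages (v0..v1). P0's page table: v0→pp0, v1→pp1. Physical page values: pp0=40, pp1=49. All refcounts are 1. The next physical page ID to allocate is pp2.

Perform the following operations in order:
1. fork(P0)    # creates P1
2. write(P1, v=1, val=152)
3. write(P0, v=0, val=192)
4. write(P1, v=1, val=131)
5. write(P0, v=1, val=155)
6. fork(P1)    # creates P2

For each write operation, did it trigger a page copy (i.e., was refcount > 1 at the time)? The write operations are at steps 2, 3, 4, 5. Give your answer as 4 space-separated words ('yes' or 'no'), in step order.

Op 1: fork(P0) -> P1. 2 ppages; refcounts: pp0:2 pp1:2
Op 2: write(P1, v1, 152). refcount(pp1)=2>1 -> COPY to pp2. 3 ppages; refcounts: pp0:2 pp1:1 pp2:1
Op 3: write(P0, v0, 192). refcount(pp0)=2>1 -> COPY to pp3. 4 ppages; refcounts: pp0:1 pp1:1 pp2:1 pp3:1
Op 4: write(P1, v1, 131). refcount(pp2)=1 -> write in place. 4 ppages; refcounts: pp0:1 pp1:1 pp2:1 pp3:1
Op 5: write(P0, v1, 155). refcount(pp1)=1 -> write in place. 4 ppages; refcounts: pp0:1 pp1:1 pp2:1 pp3:1
Op 6: fork(P1) -> P2. 4 ppages; refcounts: pp0:2 pp1:1 pp2:2 pp3:1

yes yes no no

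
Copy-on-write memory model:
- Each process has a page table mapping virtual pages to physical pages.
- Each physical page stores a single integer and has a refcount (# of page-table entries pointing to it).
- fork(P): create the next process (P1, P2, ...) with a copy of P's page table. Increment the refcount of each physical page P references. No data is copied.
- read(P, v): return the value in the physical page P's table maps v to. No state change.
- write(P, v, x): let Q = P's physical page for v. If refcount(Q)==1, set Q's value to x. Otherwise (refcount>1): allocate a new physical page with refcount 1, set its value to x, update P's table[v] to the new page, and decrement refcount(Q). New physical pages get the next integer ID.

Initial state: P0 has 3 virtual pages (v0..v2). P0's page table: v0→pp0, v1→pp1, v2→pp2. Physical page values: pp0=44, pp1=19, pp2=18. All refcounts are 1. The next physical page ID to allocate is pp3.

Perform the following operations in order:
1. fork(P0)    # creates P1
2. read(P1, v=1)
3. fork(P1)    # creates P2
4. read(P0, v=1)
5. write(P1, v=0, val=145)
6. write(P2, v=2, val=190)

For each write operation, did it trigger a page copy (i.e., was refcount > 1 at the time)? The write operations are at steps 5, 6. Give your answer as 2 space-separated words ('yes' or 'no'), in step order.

Op 1: fork(P0) -> P1. 3 ppages; refcounts: pp0:2 pp1:2 pp2:2
Op 2: read(P1, v1) -> 19. No state change.
Op 3: fork(P1) -> P2. 3 ppages; refcounts: pp0:3 pp1:3 pp2:3
Op 4: read(P0, v1) -> 19. No state change.
Op 5: write(P1, v0, 145). refcount(pp0)=3>1 -> COPY to pp3. 4 ppages; refcounts: pp0:2 pp1:3 pp2:3 pp3:1
Op 6: write(P2, v2, 190). refcount(pp2)=3>1 -> COPY to pp4. 5 ppages; refcounts: pp0:2 pp1:3 pp2:2 pp3:1 pp4:1

yes yes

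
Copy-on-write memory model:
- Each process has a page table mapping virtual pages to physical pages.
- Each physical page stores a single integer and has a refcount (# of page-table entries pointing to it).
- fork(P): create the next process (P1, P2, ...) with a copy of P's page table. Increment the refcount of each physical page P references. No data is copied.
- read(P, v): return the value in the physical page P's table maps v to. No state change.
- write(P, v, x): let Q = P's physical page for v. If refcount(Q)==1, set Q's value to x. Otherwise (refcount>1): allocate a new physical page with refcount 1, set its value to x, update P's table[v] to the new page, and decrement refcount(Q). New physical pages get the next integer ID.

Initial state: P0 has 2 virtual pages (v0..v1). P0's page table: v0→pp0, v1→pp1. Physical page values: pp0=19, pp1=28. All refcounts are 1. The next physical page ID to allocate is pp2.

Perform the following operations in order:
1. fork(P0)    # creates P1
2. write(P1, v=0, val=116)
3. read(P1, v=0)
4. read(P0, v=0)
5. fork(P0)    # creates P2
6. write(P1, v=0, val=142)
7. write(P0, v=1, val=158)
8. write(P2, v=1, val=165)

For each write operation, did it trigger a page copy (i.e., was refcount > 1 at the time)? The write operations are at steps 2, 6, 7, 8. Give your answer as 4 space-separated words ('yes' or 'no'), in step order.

Op 1: fork(P0) -> P1. 2 ppages; refcounts: pp0:2 pp1:2
Op 2: write(P1, v0, 116). refcount(pp0)=2>1 -> COPY to pp2. 3 ppages; refcounts: pp0:1 pp1:2 pp2:1
Op 3: read(P1, v0) -> 116. No state change.
Op 4: read(P0, v0) -> 19. No state change.
Op 5: fork(P0) -> P2. 3 ppages; refcounts: pp0:2 pp1:3 pp2:1
Op 6: write(P1, v0, 142). refcount(pp2)=1 -> write in place. 3 ppages; refcounts: pp0:2 pp1:3 pp2:1
Op 7: write(P0, v1, 158). refcount(pp1)=3>1 -> COPY to pp3. 4 ppages; refcounts: pp0:2 pp1:2 pp2:1 pp3:1
Op 8: write(P2, v1, 165). refcount(pp1)=2>1 -> COPY to pp4. 5 ppages; refcounts: pp0:2 pp1:1 pp2:1 pp3:1 pp4:1

yes no yes yes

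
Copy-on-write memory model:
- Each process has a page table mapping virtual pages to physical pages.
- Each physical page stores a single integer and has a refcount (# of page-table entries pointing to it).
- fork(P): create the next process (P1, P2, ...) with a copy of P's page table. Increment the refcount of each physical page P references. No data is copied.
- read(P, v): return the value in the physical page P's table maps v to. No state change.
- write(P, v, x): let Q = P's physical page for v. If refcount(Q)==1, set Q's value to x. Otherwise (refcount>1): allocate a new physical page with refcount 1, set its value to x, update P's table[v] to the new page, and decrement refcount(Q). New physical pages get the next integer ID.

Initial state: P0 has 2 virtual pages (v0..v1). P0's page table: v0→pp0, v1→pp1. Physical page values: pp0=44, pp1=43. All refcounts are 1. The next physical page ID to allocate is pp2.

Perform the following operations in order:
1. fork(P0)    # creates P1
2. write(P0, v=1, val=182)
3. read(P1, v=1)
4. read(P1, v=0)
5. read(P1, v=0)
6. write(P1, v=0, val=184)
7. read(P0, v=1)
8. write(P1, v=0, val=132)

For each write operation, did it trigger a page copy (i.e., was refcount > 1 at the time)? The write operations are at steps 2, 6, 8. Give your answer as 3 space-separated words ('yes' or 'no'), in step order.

Op 1: fork(P0) -> P1. 2 ppages; refcounts: pp0:2 pp1:2
Op 2: write(P0, v1, 182). refcount(pp1)=2>1 -> COPY to pp2. 3 ppages; refcounts: pp0:2 pp1:1 pp2:1
Op 3: read(P1, v1) -> 43. No state change.
Op 4: read(P1, v0) -> 44. No state change.
Op 5: read(P1, v0) -> 44. No state change.
Op 6: write(P1, v0, 184). refcount(pp0)=2>1 -> COPY to pp3. 4 ppages; refcounts: pp0:1 pp1:1 pp2:1 pp3:1
Op 7: read(P0, v1) -> 182. No state change.
Op 8: write(P1, v0, 132). refcount(pp3)=1 -> write in place. 4 ppages; refcounts: pp0:1 pp1:1 pp2:1 pp3:1

yes yes no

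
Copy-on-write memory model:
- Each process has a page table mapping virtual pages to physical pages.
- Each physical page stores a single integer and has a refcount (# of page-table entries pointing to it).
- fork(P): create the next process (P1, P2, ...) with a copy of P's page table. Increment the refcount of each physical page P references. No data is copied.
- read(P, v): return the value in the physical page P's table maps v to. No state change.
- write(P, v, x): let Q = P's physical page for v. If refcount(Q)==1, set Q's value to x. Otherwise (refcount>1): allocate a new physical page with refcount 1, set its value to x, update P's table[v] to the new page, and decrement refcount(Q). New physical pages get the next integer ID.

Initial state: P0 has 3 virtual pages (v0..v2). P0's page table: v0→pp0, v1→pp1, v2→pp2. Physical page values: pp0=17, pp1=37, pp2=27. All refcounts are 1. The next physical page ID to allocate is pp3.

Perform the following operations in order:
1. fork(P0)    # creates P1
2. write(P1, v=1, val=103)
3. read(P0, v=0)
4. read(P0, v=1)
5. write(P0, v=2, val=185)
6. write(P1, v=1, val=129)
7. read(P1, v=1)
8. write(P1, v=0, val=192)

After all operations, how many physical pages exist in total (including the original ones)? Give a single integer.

Op 1: fork(P0) -> P1. 3 ppages; refcounts: pp0:2 pp1:2 pp2:2
Op 2: write(P1, v1, 103). refcount(pp1)=2>1 -> COPY to pp3. 4 ppages; refcounts: pp0:2 pp1:1 pp2:2 pp3:1
Op 3: read(P0, v0) -> 17. No state change.
Op 4: read(P0, v1) -> 37. No state change.
Op 5: write(P0, v2, 185). refcount(pp2)=2>1 -> COPY to pp4. 5 ppages; refcounts: pp0:2 pp1:1 pp2:1 pp3:1 pp4:1
Op 6: write(P1, v1, 129). refcount(pp3)=1 -> write in place. 5 ppages; refcounts: pp0:2 pp1:1 pp2:1 pp3:1 pp4:1
Op 7: read(P1, v1) -> 129. No state change.
Op 8: write(P1, v0, 192). refcount(pp0)=2>1 -> COPY to pp5. 6 ppages; refcounts: pp0:1 pp1:1 pp2:1 pp3:1 pp4:1 pp5:1

Answer: 6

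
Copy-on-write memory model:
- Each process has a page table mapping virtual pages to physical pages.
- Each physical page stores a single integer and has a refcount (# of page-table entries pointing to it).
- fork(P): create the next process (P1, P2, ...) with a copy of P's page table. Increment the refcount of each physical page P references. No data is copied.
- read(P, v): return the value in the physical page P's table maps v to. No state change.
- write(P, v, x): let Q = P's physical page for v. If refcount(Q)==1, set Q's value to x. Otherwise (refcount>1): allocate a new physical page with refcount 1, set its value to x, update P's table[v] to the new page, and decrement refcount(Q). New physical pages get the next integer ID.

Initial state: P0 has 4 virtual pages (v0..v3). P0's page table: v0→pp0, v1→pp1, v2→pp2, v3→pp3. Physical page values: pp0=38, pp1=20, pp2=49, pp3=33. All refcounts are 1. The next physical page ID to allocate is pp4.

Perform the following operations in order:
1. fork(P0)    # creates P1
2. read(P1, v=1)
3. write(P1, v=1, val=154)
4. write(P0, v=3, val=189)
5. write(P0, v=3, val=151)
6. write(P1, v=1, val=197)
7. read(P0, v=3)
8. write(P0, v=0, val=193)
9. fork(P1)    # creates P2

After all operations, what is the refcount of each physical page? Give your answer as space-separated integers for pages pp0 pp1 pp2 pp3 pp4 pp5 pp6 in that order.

Answer: 2 1 3 2 2 1 1

Derivation:
Op 1: fork(P0) -> P1. 4 ppages; refcounts: pp0:2 pp1:2 pp2:2 pp3:2
Op 2: read(P1, v1) -> 20. No state change.
Op 3: write(P1, v1, 154). refcount(pp1)=2>1 -> COPY to pp4. 5 ppages; refcounts: pp0:2 pp1:1 pp2:2 pp3:2 pp4:1
Op 4: write(P0, v3, 189). refcount(pp3)=2>1 -> COPY to pp5. 6 ppages; refcounts: pp0:2 pp1:1 pp2:2 pp3:1 pp4:1 pp5:1
Op 5: write(P0, v3, 151). refcount(pp5)=1 -> write in place. 6 ppages; refcounts: pp0:2 pp1:1 pp2:2 pp3:1 pp4:1 pp5:1
Op 6: write(P1, v1, 197). refcount(pp4)=1 -> write in place. 6 ppages; refcounts: pp0:2 pp1:1 pp2:2 pp3:1 pp4:1 pp5:1
Op 7: read(P0, v3) -> 151. No state change.
Op 8: write(P0, v0, 193). refcount(pp0)=2>1 -> COPY to pp6. 7 ppages; refcounts: pp0:1 pp1:1 pp2:2 pp3:1 pp4:1 pp5:1 pp6:1
Op 9: fork(P1) -> P2. 7 ppages; refcounts: pp0:2 pp1:1 pp2:3 pp3:2 pp4:2 pp5:1 pp6:1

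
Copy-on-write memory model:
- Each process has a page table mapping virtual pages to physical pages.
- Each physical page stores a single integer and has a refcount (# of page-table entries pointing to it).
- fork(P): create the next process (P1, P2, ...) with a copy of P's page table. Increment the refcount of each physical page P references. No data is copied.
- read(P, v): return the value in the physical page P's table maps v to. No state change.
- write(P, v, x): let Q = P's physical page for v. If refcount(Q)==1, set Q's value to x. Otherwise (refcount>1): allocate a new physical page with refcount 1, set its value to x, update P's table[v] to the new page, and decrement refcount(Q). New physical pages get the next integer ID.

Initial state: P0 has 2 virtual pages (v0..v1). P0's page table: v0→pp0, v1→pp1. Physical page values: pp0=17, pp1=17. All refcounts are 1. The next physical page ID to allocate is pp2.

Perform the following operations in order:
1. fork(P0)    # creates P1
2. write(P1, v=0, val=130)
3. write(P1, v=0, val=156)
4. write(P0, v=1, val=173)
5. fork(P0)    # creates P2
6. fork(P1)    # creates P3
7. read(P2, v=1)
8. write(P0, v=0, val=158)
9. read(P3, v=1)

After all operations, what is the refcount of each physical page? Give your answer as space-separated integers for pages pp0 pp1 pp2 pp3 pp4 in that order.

Answer: 1 2 2 2 1

Derivation:
Op 1: fork(P0) -> P1. 2 ppages; refcounts: pp0:2 pp1:2
Op 2: write(P1, v0, 130). refcount(pp0)=2>1 -> COPY to pp2. 3 ppages; refcounts: pp0:1 pp1:2 pp2:1
Op 3: write(P1, v0, 156). refcount(pp2)=1 -> write in place. 3 ppages; refcounts: pp0:1 pp1:2 pp2:1
Op 4: write(P0, v1, 173). refcount(pp1)=2>1 -> COPY to pp3. 4 ppages; refcounts: pp0:1 pp1:1 pp2:1 pp3:1
Op 5: fork(P0) -> P2. 4 ppages; refcounts: pp0:2 pp1:1 pp2:1 pp3:2
Op 6: fork(P1) -> P3. 4 ppages; refcounts: pp0:2 pp1:2 pp2:2 pp3:2
Op 7: read(P2, v1) -> 173. No state change.
Op 8: write(P0, v0, 158). refcount(pp0)=2>1 -> COPY to pp4. 5 ppages; refcounts: pp0:1 pp1:2 pp2:2 pp3:2 pp4:1
Op 9: read(P3, v1) -> 17. No state change.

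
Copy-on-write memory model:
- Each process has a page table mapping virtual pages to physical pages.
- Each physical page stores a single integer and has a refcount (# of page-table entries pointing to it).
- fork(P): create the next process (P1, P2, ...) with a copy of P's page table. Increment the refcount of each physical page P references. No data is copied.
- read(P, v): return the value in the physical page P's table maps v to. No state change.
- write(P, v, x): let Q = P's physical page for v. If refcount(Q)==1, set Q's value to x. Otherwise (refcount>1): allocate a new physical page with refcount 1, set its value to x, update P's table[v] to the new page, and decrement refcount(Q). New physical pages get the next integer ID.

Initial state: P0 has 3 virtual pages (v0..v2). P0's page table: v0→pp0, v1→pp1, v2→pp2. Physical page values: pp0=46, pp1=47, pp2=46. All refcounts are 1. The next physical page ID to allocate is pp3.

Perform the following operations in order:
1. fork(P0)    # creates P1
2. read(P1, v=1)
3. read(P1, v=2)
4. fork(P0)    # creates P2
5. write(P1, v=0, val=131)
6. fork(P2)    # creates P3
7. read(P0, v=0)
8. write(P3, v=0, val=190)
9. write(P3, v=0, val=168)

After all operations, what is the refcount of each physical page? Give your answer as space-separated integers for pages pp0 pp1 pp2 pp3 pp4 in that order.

Answer: 2 4 4 1 1

Derivation:
Op 1: fork(P0) -> P1. 3 ppages; refcounts: pp0:2 pp1:2 pp2:2
Op 2: read(P1, v1) -> 47. No state change.
Op 3: read(P1, v2) -> 46. No state change.
Op 4: fork(P0) -> P2. 3 ppages; refcounts: pp0:3 pp1:3 pp2:3
Op 5: write(P1, v0, 131). refcount(pp0)=3>1 -> COPY to pp3. 4 ppages; refcounts: pp0:2 pp1:3 pp2:3 pp3:1
Op 6: fork(P2) -> P3. 4 ppages; refcounts: pp0:3 pp1:4 pp2:4 pp3:1
Op 7: read(P0, v0) -> 46. No state change.
Op 8: write(P3, v0, 190). refcount(pp0)=3>1 -> COPY to pp4. 5 ppages; refcounts: pp0:2 pp1:4 pp2:4 pp3:1 pp4:1
Op 9: write(P3, v0, 168). refcount(pp4)=1 -> write in place. 5 ppages; refcounts: pp0:2 pp1:4 pp2:4 pp3:1 pp4:1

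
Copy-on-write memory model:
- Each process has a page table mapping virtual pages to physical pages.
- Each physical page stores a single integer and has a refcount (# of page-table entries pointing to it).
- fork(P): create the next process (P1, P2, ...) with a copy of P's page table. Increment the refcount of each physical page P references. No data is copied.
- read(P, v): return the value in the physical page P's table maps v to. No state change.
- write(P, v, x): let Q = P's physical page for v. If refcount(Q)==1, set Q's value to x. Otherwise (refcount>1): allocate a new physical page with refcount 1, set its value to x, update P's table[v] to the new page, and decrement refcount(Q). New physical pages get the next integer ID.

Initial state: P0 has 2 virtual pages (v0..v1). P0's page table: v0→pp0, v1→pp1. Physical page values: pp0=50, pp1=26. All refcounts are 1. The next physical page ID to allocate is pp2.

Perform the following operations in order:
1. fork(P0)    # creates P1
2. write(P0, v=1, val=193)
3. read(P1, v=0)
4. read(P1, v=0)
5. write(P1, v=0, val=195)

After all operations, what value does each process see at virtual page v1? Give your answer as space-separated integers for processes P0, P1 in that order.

Op 1: fork(P0) -> P1. 2 ppages; refcounts: pp0:2 pp1:2
Op 2: write(P0, v1, 193). refcount(pp1)=2>1 -> COPY to pp2. 3 ppages; refcounts: pp0:2 pp1:1 pp2:1
Op 3: read(P1, v0) -> 50. No state change.
Op 4: read(P1, v0) -> 50. No state change.
Op 5: write(P1, v0, 195). refcount(pp0)=2>1 -> COPY to pp3. 4 ppages; refcounts: pp0:1 pp1:1 pp2:1 pp3:1
P0: v1 -> pp2 = 193
P1: v1 -> pp1 = 26

Answer: 193 26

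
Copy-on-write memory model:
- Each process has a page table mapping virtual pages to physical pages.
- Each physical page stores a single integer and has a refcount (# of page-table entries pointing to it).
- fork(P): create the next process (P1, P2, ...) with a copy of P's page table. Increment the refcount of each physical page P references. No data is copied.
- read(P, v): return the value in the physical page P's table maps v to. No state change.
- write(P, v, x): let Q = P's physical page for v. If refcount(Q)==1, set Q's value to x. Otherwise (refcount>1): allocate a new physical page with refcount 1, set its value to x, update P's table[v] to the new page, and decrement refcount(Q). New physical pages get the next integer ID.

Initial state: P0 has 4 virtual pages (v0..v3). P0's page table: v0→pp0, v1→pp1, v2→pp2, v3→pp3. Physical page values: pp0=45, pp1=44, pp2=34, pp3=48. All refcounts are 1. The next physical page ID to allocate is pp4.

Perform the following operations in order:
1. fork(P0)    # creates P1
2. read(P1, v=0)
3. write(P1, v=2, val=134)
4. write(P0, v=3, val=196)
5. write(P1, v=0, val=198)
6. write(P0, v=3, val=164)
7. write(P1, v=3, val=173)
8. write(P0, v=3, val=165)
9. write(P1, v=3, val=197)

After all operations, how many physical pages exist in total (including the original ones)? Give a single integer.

Op 1: fork(P0) -> P1. 4 ppages; refcounts: pp0:2 pp1:2 pp2:2 pp3:2
Op 2: read(P1, v0) -> 45. No state change.
Op 3: write(P1, v2, 134). refcount(pp2)=2>1 -> COPY to pp4. 5 ppages; refcounts: pp0:2 pp1:2 pp2:1 pp3:2 pp4:1
Op 4: write(P0, v3, 196). refcount(pp3)=2>1 -> COPY to pp5. 6 ppages; refcounts: pp0:2 pp1:2 pp2:1 pp3:1 pp4:1 pp5:1
Op 5: write(P1, v0, 198). refcount(pp0)=2>1 -> COPY to pp6. 7 ppages; refcounts: pp0:1 pp1:2 pp2:1 pp3:1 pp4:1 pp5:1 pp6:1
Op 6: write(P0, v3, 164). refcount(pp5)=1 -> write in place. 7 ppages; refcounts: pp0:1 pp1:2 pp2:1 pp3:1 pp4:1 pp5:1 pp6:1
Op 7: write(P1, v3, 173). refcount(pp3)=1 -> write in place. 7 ppages; refcounts: pp0:1 pp1:2 pp2:1 pp3:1 pp4:1 pp5:1 pp6:1
Op 8: write(P0, v3, 165). refcount(pp5)=1 -> write in place. 7 ppages; refcounts: pp0:1 pp1:2 pp2:1 pp3:1 pp4:1 pp5:1 pp6:1
Op 9: write(P1, v3, 197). refcount(pp3)=1 -> write in place. 7 ppages; refcounts: pp0:1 pp1:2 pp2:1 pp3:1 pp4:1 pp5:1 pp6:1

Answer: 7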